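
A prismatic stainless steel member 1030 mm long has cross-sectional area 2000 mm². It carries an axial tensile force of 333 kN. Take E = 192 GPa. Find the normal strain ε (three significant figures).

8.67e-04

σ = N/A = 166.5 MPa; ε = σ/E = 166.5/192000 = 8.672e-04.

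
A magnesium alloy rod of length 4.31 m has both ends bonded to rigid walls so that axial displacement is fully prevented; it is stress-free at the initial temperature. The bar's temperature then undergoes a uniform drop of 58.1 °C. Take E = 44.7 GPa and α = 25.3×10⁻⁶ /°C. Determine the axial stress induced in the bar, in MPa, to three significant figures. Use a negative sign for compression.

Free thermal expansion αLΔT = 25.3e-6 · 4310 · -58.1 = -6.335 mm.
The walls impose strain ε = −(-6.335)/4310 = 1.4699e-03; σ = Eε = 44700 · 1.4699e-03 = 65.71 MPa.

65.7 MPa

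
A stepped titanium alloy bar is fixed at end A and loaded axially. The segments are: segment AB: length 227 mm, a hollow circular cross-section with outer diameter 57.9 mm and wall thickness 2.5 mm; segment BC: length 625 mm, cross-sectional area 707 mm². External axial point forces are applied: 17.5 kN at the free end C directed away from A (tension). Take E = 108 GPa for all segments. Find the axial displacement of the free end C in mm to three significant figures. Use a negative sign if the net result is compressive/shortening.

0.228 mm

Internal axial forces (sectioning from the free end, tension +): N_BC = 17.5 kN, N_AB = 17.5 kN.
A_AB = 435.1 mm².
δ_AB = 17500·227/(435.1·108000) = 0.08454 mm
δ_BC = 17500·625/(707·108000) = 0.1432 mm
δ = Σδ_i = 0.2278 mm.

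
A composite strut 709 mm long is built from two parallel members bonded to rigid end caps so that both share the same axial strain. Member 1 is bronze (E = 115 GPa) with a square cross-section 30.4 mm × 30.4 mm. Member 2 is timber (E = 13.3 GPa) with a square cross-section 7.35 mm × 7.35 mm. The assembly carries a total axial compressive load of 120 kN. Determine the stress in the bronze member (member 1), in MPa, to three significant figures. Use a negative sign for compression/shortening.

A_1 = 924.2 mm².
A_2 = 54.02 mm².
Equal strain + equilibrium ⇒ each member carries load in proportion to AE: A₁E₁ = 106300000 N, A₂E₂ = 718500 N, ΣAE = 107000000 N.
σ₁ = P·E₁/ΣAE = -120000·115000/107000000 = -129 MPa.

-129 MPa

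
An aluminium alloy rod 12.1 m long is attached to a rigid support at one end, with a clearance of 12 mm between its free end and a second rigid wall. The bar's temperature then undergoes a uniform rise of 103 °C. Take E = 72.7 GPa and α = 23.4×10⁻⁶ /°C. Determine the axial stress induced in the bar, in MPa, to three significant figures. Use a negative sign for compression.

-103 MPa

Free thermal expansion αLΔT = 23.4e-6 · 12100 · 103 = 29.16 mm.
The walls engage after the gap closes; constrained expansion = 29.16 − 12 = 17.16 mm.
The walls impose strain ε = −(17.16)/12100 = -1.4185e-03; σ = Eε = 72700 · -1.4185e-03 = -103.1 MPa.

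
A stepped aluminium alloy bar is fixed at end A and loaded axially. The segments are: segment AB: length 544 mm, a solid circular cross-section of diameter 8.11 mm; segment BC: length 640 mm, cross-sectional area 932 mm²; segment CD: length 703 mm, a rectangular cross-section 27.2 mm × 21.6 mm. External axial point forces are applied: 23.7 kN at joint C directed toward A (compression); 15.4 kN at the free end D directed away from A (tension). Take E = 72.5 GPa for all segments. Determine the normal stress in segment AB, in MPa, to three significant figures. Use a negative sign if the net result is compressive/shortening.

Internal axial forces (sectioning from the free end, tension +): N_CD = 15.4 kN, N_BC = -8.3 kN, N_AB = -8.3 kN.
A_AB = 51.66 mm².
σ_AB = N_AB/A_AB = -8300/51.66 = -160.7 MPa.

-161 MPa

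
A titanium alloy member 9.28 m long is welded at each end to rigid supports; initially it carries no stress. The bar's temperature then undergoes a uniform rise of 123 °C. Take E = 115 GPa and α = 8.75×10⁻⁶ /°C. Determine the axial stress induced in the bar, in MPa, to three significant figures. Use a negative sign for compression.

Free thermal expansion αLΔT = 8.75e-6 · 9280 · 123 = 9.988 mm.
The walls impose strain ε = −(9.988)/9280 = -1.0762e-03; σ = Eε = 115000 · -1.0762e-03 = -123.8 MPa.

-124 MPa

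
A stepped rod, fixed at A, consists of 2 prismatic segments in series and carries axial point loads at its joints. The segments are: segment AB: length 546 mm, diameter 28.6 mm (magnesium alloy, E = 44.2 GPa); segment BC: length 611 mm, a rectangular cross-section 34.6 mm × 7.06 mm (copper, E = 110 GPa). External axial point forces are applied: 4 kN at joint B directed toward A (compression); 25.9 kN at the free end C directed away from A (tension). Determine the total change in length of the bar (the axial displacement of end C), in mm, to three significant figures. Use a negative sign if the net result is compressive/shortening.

1.01 mm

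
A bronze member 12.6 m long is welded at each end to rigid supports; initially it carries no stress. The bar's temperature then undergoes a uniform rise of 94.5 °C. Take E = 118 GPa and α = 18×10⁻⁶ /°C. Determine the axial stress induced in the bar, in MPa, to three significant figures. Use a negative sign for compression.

Free thermal expansion αLΔT = 18e-6 · 12600 · 94.5 = 21.43 mm.
The walls impose strain ε = −(21.43)/12600 = -1.7010e-03; σ = Eε = 118000 · -1.7010e-03 = -200.7 MPa.

-201 MPa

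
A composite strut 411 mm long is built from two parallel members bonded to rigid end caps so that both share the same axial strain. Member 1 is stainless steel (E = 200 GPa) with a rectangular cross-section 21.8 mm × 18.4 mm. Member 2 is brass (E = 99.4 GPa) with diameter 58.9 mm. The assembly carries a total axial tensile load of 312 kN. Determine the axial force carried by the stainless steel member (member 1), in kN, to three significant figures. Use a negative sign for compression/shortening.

71.3 kN

A_1 = 401.1 mm².
A_2 = 2725 mm².
Equal strain + equilibrium ⇒ each member carries load in proportion to AE: A₁E₁ = 80220000 N, A₂E₂ = 270800000 N, ΣAE = 351100000 N.
F₁ = P·A₁E₁/ΣAE = 312000·80220000/351100000 = 71300 N.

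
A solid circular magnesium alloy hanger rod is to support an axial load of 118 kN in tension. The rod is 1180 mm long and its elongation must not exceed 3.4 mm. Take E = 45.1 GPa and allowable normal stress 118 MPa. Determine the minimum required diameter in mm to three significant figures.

35.7 mm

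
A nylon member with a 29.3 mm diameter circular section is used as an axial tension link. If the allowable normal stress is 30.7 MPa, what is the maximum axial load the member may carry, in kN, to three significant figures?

A = 674.3 mm².
P_max = σ_allow · A = 30.7 · 674.3 = 20700 N = 20.7 kN.

20.7 kN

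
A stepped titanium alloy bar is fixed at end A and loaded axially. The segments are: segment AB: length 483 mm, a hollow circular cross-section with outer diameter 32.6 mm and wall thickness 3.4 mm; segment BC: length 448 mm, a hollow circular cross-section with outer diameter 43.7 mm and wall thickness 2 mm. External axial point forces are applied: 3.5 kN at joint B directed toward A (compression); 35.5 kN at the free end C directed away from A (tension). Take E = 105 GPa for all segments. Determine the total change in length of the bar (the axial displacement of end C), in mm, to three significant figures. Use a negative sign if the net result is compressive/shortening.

1.05 mm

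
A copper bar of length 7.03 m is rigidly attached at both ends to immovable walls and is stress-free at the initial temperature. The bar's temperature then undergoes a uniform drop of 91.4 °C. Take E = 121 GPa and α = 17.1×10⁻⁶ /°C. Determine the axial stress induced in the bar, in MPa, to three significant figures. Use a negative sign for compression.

Free thermal expansion αLΔT = 17.1e-6 · 7030 · -91.4 = -10.99 mm.
The walls impose strain ε = −(-10.99)/7030 = 1.5629e-03; σ = Eε = 121000 · 1.5629e-03 = 189.1 MPa.

189 MPa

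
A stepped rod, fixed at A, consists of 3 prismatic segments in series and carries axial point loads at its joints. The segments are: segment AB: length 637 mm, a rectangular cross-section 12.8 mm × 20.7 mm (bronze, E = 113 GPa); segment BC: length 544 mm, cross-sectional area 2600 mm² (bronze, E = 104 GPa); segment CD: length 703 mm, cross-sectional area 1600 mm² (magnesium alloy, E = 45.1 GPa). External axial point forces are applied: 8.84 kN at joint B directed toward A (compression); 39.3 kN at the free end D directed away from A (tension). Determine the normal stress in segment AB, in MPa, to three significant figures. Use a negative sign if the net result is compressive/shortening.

115 MPa

Internal axial forces (sectioning from the free end, tension +): N_CD = 39.3 kN, N_BC = 39.3 kN, N_AB = 30.46 kN.
A_AB = 265 mm².
σ_AB = N_AB/A_AB = 30460/265 = 115 MPa.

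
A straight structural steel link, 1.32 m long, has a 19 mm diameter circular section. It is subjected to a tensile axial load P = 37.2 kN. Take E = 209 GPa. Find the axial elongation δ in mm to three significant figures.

A = 283.5 mm².
δ_mech = NL/(AE) = 37200·1320/(283.5·209000) = 0.8287 mm.

0.829 mm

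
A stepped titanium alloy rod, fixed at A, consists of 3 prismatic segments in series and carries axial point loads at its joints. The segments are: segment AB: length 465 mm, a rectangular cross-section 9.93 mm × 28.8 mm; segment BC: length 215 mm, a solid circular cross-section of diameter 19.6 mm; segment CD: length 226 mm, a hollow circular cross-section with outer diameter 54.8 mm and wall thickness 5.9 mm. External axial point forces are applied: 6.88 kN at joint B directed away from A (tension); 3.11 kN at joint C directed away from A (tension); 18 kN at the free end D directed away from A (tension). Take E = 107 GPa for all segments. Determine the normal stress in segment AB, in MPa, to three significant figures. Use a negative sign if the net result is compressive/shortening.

Internal axial forces (sectioning from the free end, tension +): N_CD = 18 kN, N_BC = 21.11 kN, N_AB = 27.99 kN.
A_AB = 286 mm².
σ_AB = N_AB/A_AB = 27990/286 = 97.87 MPa.

97.9 MPa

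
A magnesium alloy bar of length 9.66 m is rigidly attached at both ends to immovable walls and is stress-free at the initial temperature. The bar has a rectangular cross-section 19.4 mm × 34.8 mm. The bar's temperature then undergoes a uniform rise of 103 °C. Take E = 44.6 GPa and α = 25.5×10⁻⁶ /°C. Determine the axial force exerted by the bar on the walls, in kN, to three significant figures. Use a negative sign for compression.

Free thermal expansion αLΔT = 25.5e-6 · 9660 · 103 = 25.37 mm.
The walls impose strain ε = −(25.37)/9660 = -2.6265e-03; σ = Eε = 44600 · -2.6265e-03 = -117.1 MPa.
Wall reaction R = σ·A = -117.1·675.1 = -79080 N = -79.08 kN.

-79.1 kN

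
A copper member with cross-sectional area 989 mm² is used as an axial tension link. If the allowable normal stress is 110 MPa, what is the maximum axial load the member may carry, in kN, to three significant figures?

109 kN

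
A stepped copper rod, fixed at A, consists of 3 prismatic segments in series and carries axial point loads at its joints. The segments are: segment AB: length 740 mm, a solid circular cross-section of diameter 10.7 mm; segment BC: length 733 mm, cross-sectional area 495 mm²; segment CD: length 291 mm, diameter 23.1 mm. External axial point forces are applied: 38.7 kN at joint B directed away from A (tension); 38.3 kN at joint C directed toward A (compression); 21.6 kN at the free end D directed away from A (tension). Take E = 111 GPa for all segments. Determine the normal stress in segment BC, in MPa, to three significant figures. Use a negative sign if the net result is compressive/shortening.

-33.7 MPa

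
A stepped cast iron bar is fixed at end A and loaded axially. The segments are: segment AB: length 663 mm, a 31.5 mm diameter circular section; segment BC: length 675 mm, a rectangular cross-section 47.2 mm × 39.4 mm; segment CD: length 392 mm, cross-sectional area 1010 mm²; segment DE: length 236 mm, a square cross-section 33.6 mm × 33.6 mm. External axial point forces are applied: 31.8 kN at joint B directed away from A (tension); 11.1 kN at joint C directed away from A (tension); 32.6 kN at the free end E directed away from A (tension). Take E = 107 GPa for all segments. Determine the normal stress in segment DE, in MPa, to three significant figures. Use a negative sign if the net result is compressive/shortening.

28.9 MPa

Internal axial forces (sectioning from the free end, tension +): N_DE = 32.6 kN, N_CD = 32.6 kN, N_BC = 43.7 kN, N_AB = 75.5 kN.
A_DE = 1129 mm².
σ_DE = N_DE/A_DE = 32600/1129 = 28.88 MPa.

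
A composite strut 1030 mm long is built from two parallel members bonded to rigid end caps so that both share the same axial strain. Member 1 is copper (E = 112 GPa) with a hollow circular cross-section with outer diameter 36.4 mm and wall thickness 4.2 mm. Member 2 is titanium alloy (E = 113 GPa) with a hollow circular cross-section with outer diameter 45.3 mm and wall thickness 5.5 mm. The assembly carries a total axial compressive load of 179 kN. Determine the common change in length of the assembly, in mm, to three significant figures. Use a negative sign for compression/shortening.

-1.47 mm

A_1 = 424.9 mm².
A_2 = 687.7 mm².
Equal strain + equilibrium ⇒ each member carries load in proportion to AE: A₁E₁ = 47590000 N, A₂E₂ = 77710000 N, ΣAE = 125300000 N.
δ = PL/ΣAE = -179000·1030/125300000 = -1.471 mm.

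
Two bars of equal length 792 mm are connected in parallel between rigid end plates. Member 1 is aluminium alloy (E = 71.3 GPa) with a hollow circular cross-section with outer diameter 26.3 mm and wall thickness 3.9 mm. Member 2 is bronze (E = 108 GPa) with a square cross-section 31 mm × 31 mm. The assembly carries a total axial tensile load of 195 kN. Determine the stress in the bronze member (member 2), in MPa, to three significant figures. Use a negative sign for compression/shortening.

171 MPa

A_1 = 274.4 mm².
A_2 = 961 mm².
Equal strain + equilibrium ⇒ each member carries load in proportion to AE: A₁E₁ = 19570000 N, A₂E₂ = 103800000 N, ΣAE = 123400000 N.
σ₂ = P·E₂/ΣAE = 195000·108000/123400000 = 170.7 MPa.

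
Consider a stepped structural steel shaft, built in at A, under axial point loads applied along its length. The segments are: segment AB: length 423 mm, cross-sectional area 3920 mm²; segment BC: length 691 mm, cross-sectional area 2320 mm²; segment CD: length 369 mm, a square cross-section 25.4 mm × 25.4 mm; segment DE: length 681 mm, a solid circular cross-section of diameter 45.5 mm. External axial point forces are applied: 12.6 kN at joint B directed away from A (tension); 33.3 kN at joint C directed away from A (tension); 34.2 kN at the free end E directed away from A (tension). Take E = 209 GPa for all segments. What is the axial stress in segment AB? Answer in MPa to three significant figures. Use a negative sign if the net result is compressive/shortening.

20.4 MPa

Internal axial forces (sectioning from the free end, tension +): N_DE = 34.2 kN, N_CD = 34.2 kN, N_BC = 67.5 kN, N_AB = 80.1 kN.
σ_AB = N_AB/A_AB = 80100/3920 = 20.43 MPa.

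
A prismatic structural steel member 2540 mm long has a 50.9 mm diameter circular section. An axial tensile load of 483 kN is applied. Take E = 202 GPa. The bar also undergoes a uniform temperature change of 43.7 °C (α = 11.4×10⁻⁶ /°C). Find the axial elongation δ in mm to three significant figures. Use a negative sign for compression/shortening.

4.25 mm

A = 2035 mm².
δ_mech = NL/(AE) = 483000·2540/(2035·202000) = 2.985 mm.
δ_thermal = αLΔT = 11.4e-6·2540·43.7 = 1.265 mm.
δ = δ_mech + δ_thermal = 4.25 mm.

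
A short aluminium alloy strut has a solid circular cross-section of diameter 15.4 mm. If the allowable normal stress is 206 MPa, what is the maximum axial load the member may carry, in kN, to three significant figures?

38.4 kN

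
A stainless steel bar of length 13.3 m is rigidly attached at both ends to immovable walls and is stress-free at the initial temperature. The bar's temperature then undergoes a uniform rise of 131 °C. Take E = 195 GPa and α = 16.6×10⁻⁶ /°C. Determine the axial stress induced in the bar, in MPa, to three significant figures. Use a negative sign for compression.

-424 MPa

Free thermal expansion αLΔT = 16.6e-6 · 13300 · 131 = 28.92 mm.
The walls impose strain ε = −(28.92)/13300 = -2.1746e-03; σ = Eε = 195000 · -2.1746e-03 = -424 MPa.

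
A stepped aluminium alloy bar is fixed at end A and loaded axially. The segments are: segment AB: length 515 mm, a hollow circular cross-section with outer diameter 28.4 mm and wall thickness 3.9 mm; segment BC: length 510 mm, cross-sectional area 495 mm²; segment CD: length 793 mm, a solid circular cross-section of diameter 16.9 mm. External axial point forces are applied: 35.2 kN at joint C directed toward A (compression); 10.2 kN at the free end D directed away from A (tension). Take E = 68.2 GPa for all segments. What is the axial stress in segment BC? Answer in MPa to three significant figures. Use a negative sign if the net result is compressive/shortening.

Internal axial forces (sectioning from the free end, tension +): N_CD = 10.2 kN, N_BC = -25 kN, N_AB = -25 kN.
σ_BC = N_BC/A_BC = -25000/495 = -50.51 MPa.

-50.5 MPa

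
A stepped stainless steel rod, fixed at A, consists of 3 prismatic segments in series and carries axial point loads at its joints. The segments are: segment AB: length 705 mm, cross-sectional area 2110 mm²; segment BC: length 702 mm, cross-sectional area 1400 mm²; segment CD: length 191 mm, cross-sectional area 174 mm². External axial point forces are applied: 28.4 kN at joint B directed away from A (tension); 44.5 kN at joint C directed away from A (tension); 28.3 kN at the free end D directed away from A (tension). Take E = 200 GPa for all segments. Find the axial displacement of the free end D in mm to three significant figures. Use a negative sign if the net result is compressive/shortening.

Internal axial forces (sectioning from the free end, tension +): N_CD = 28.3 kN, N_BC = 72.8 kN, N_AB = 101.2 kN.
δ_AB = 101200·705/(2110·200000) = 0.1691 mm
δ_BC = 72800·702/(1400·200000) = 0.1825 mm
δ_CD = 28300·191/(174·200000) = 0.1553 mm
δ = Σδ_i = 0.5069 mm.

0.507 mm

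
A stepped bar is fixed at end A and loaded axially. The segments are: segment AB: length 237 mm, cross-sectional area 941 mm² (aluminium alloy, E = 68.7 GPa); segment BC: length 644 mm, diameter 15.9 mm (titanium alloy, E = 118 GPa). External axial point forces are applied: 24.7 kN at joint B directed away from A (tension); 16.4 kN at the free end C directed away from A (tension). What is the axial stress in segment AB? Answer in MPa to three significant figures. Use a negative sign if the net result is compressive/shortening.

Internal axial forces (sectioning from the free end, tension +): N_BC = 16.4 kN, N_AB = 41.1 kN.
σ_AB = N_AB/A_AB = 41100/941 = 43.68 MPa.

43.7 MPa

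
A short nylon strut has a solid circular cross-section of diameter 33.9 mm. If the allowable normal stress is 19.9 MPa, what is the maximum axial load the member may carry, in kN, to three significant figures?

18.0 kN

A = 902.6 mm².
P_max = σ_allow · A = 19.9 · 902.6 = 17960 N = 17.96 kN.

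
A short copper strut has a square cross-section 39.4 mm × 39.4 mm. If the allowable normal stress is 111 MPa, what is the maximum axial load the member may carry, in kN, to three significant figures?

A = 1552 mm².
P_max = σ_allow · A = 111 · 1552 = 172300 N = 172.3 kN.

172 kN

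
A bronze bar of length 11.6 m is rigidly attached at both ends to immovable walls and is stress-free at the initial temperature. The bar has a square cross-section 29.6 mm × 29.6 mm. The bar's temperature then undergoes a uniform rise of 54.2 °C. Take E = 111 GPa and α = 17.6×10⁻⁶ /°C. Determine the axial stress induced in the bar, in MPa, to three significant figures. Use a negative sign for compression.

Free thermal expansion αLΔT = 17.6e-6 · 11600 · 54.2 = 11.07 mm.
The walls impose strain ε = −(11.07)/11600 = -9.5392e-04; σ = Eε = 111000 · -9.5392e-04 = -105.9 MPa.

-106 MPa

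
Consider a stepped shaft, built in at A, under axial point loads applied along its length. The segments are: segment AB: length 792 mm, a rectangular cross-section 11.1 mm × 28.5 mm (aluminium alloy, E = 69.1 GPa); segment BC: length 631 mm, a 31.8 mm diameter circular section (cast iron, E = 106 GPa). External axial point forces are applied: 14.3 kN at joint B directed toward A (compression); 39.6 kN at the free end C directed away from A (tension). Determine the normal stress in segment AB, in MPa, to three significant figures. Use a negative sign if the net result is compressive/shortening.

80.0 MPa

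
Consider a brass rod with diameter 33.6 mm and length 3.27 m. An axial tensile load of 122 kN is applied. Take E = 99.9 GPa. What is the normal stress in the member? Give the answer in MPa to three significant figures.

138 MPa

A = 886.7 mm².
σ = N/A = 122000/886.7 = 137.6 MPa.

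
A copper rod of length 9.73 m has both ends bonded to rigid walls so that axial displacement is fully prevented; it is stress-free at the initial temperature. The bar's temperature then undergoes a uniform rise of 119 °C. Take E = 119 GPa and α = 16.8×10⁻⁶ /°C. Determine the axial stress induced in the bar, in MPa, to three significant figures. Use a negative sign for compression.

-238 MPa

Free thermal expansion αLΔT = 16.8e-6 · 9730 · 119 = 19.45 mm.
The walls impose strain ε = −(19.45)/9730 = -1.9992e-03; σ = Eε = 119000 · -1.9992e-03 = -237.9 MPa.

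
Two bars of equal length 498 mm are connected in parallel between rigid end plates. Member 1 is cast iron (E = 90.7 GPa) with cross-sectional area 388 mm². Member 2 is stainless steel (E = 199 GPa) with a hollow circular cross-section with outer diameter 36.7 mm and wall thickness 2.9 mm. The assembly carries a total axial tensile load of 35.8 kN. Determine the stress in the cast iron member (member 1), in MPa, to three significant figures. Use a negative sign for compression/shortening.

33.7 MPa

A_2 = 307.9 mm².
Equal strain + equilibrium ⇒ each member carries load in proportion to AE: A₁E₁ = 35190000 N, A₂E₂ = 61280000 N, ΣAE = 96470000 N.
σ₁ = P·E₁/ΣAE = 35800·90700/96470000 = 33.66 MPa.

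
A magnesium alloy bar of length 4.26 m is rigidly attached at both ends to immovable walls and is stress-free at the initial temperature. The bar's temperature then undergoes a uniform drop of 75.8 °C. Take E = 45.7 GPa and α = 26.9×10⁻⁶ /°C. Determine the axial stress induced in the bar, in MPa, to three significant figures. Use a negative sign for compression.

93.2 MPa

Free thermal expansion αLΔT = 26.9e-6 · 4260 · -75.8 = -8.686 mm.
The walls impose strain ε = −(-8.686)/4260 = 2.0390e-03; σ = Eε = 45700 · 2.0390e-03 = 93.18 MPa.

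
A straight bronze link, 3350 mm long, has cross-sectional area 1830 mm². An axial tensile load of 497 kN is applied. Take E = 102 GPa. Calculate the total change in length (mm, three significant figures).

8.92 mm

δ_mech = NL/(AE) = 497000·3350/(1830·102000) = 8.92 mm.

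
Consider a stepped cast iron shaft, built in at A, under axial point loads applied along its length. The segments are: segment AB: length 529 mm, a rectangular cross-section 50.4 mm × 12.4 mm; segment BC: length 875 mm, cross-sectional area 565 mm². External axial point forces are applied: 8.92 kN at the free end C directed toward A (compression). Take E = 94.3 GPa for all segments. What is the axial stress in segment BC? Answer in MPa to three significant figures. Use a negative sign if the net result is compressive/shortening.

Internal axial forces (sectioning from the free end, tension +): N_BC = -8.92 kN, N_AB = -8.92 kN.
σ_BC = N_BC/A_BC = -8920/565 = -15.79 MPa.

-15.8 MPa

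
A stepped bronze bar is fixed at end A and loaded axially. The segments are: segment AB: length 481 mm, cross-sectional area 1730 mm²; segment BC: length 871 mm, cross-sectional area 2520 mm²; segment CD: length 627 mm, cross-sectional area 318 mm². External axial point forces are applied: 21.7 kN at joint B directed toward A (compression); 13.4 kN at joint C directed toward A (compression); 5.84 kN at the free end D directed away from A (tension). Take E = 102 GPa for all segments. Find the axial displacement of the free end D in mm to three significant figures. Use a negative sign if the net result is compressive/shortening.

0.00751 mm

Internal axial forces (sectioning from the free end, tension +): N_CD = 5.84 kN, N_BC = -7.56 kN, N_AB = -29.26 kN.
δ_AB = -29260·481/(1730·102000) = -0.07976 mm
δ_BC = -7560·871/(2520·102000) = -0.02562 mm
δ_CD = 5840·627/(318·102000) = 0.1129 mm
δ = Σδ_i = 0.007514 mm.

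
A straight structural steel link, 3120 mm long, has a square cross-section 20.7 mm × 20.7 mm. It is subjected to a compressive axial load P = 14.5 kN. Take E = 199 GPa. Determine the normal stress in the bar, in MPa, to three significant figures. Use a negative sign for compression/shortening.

A = 428.5 mm².
σ = N/A = -14500/428.5 = -33.84 MPa.

-33.8 MPa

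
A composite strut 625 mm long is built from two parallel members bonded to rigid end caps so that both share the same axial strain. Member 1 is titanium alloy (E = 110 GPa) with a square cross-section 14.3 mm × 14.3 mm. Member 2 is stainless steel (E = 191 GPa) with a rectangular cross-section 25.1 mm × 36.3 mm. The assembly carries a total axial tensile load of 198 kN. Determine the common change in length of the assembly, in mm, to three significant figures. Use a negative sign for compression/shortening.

0.630 mm

A_1 = 204.5 mm².
A_2 = 911.1 mm².
Equal strain + equilibrium ⇒ each member carries load in proportion to AE: A₁E₁ = 22490000 N, A₂E₂ = 174000000 N, ΣAE = 196500000 N.
δ = PL/ΣAE = 198000·625/196500000 = 0.6297 mm.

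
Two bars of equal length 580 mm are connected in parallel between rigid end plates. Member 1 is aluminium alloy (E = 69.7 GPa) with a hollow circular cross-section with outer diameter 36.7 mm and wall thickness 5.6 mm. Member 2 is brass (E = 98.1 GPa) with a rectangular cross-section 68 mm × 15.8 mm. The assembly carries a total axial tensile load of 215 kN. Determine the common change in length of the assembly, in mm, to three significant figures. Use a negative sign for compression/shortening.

A_1 = 547.1 mm².
A_2 = 1074 mm².
Equal strain + equilibrium ⇒ each member carries load in proportion to AE: A₁E₁ = 38140000 N, A₂E₂ = 105400000 N, ΣAE = 143500000 N.
δ = PL/ΣAE = 215000·580/143500000 = 0.8688 mm.

0.869 mm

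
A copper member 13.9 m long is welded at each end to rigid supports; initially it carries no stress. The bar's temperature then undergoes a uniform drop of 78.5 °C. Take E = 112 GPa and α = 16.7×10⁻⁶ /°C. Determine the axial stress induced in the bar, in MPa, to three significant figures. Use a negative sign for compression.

Free thermal expansion αLΔT = 16.7e-6 · 13900 · -78.5 = -18.22 mm.
The walls impose strain ε = −(-18.22)/13900 = 1.3109e-03; σ = Eε = 112000 · 1.3109e-03 = 146.8 MPa.

147 MPa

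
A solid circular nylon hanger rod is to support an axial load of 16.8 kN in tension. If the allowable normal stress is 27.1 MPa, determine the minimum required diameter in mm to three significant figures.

28.1 mm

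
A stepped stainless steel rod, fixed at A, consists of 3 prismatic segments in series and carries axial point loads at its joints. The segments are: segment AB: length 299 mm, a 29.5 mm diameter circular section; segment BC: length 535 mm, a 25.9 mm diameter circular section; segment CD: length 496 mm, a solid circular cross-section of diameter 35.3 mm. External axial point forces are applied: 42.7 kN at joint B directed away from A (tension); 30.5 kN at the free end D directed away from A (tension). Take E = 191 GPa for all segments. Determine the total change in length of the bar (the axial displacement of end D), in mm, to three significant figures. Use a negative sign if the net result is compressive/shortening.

Internal axial forces (sectioning from the free end, tension +): N_CD = 30.5 kN, N_BC = 30.5 kN, N_AB = 73.2 kN.
A_AB = 683.5 mm².
A_BC = 526.9 mm².
A_CD = 978.7 mm².
δ_AB = 73200·299/(683.5·191000) = 0.1677 mm
δ_BC = 30500·535/(526.9·191000) = 0.1622 mm
δ_CD = 30500·496/(978.7·191000) = 0.08093 mm
δ = Σδ_i = 0.4107 mm.

0.411 mm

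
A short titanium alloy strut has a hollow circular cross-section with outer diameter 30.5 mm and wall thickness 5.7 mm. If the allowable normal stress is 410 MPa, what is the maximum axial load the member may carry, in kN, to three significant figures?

182 kN

A = 444.1 mm².
P_max = σ_allow · A = 410 · 444.1 = 182100 N = 182.1 kN.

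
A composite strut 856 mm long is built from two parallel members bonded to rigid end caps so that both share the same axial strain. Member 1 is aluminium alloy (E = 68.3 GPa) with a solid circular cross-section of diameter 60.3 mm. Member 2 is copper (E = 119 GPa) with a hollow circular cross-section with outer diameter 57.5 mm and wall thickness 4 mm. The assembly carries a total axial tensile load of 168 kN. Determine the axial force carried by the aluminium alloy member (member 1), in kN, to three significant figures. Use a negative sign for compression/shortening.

A_1 = 2856 mm².
A_2 = 672.3 mm².
Equal strain + equilibrium ⇒ each member carries load in proportion to AE: A₁E₁ = 195000000 N, A₂E₂ = 80000000 N, ΣAE = 275100000 N.
F₁ = P·A₁E₁/ΣAE = 168000·195000000/275100000 = 119100 N.

119 kN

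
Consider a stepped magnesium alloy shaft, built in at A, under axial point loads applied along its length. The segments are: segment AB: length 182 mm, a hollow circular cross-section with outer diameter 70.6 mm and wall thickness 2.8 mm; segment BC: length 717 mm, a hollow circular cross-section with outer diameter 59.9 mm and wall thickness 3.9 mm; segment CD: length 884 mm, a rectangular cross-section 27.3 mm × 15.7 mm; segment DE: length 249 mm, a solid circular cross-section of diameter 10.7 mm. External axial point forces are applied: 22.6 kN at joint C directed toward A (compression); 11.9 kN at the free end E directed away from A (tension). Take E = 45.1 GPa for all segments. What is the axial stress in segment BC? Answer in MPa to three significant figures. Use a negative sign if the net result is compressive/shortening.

Internal axial forces (sectioning from the free end, tension +): N_DE = 11.9 kN, N_CD = 11.9 kN, N_BC = -10.7 kN, N_AB = -10.7 kN.
A_BC = 686.1 mm².
σ_BC = N_BC/A_BC = -10700/686.1 = -15.59 MPa.

-15.6 MPa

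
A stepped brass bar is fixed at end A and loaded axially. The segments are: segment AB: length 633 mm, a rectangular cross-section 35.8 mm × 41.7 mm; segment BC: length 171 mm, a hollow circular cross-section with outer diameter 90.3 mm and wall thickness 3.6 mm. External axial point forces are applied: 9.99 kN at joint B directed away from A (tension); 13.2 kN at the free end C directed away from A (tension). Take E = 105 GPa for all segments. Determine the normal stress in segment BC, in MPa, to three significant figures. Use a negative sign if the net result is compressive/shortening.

Internal axial forces (sectioning from the free end, tension +): N_BC = 13.2 kN, N_AB = 23.19 kN.
A_BC = 980.6 mm².
σ_BC = N_BC/A_BC = 13200/980.6 = 13.46 MPa.

13.5 MPa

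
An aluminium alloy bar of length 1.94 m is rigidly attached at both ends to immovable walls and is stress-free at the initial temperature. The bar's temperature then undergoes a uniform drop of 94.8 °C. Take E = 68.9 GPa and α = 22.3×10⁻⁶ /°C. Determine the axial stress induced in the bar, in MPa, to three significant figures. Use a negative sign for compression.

Free thermal expansion αLΔT = 22.3e-6 · 1940 · -94.8 = -4.101 mm.
The walls impose strain ε = −(-4.101)/1940 = 2.1140e-03; σ = Eε = 68900 · 2.1140e-03 = 145.7 MPa.

146 MPa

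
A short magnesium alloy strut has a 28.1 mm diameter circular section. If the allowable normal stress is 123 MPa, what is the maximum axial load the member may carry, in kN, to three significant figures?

A = 620.2 mm².
P_max = σ_allow · A = 123 · 620.2 = 76280 N = 76.28 kN.

76.3 kN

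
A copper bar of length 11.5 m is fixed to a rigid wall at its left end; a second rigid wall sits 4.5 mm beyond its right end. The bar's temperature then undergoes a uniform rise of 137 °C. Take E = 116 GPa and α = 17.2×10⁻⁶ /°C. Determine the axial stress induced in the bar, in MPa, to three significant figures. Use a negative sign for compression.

-228 MPa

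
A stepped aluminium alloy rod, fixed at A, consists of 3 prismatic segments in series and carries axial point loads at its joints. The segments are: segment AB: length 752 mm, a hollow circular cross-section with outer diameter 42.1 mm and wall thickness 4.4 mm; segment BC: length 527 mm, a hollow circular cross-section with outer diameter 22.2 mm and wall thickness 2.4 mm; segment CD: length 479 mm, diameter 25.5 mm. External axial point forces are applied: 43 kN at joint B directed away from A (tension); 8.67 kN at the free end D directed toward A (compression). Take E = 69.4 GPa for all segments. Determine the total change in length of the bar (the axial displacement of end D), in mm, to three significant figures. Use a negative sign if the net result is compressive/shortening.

Internal axial forces (sectioning from the free end, tension +): N_CD = -8.67 kN, N_BC = -8.67 kN, N_AB = 34.33 kN.
A_AB = 521.1 mm².
A_BC = 149.3 mm².
A_CD = 510.7 mm².
δ_AB = 34330·752/(521.1·69400) = 0.7138 mm
δ_BC = -8670·527/(149.3·69400) = -0.441 mm
δ_CD = -8670·479/(510.7·69400) = -0.1172 mm
δ = Σδ_i = 0.1556 mm.

0.156 mm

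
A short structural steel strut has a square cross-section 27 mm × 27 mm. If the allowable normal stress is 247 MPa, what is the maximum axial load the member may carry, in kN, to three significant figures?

180 kN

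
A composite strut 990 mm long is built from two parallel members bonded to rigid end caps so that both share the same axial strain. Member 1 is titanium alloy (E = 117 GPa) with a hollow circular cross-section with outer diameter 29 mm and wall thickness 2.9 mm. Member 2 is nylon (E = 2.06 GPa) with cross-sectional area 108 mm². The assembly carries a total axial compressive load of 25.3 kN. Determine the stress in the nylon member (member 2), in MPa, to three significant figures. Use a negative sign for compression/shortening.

-1.86 MPa

A_1 = 237.8 mm².
Equal strain + equilibrium ⇒ each member carries load in proportion to AE: A₁E₁ = 27820000 N, A₂E₂ = 222500 N, ΣAE = 28040000 N.
σ₂ = P·E₂/ΣAE = -25300·2060/28040000 = -1.858 MPa.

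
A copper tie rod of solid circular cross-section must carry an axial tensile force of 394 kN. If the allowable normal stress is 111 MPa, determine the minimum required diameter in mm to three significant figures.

67.2 mm

Required area A ≥ P/σ_allow = 394000/111 = 3550 mm².
For a solid circular section, d ≥ √(4A/π) = 67.23 mm.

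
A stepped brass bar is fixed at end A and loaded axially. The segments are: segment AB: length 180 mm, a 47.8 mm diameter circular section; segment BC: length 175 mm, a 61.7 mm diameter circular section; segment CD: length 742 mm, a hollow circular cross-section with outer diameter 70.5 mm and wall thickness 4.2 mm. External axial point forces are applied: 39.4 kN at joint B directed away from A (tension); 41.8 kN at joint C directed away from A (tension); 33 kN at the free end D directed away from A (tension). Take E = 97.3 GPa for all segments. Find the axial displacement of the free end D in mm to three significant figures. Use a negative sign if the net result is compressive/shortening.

0.450 mm

Internal axial forces (sectioning from the free end, tension +): N_CD = 33 kN, N_BC = 74.8 kN, N_AB = 114.2 kN.
A_AB = 1795 mm².
A_BC = 2990 mm².
A_CD = 874.8 mm².
δ_AB = 114200·180/(1795·97300) = 0.1177 mm
δ_BC = 74800·175/(2990·97300) = 0.045 mm
δ_CD = 33000·742/(874.8·97300) = 0.2877 mm
δ = Σδ_i = 0.4504 mm.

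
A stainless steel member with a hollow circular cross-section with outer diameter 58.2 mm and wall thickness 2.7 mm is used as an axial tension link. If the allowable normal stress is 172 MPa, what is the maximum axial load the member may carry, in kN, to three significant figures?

81.0 kN

A = 470.8 mm².
P_max = σ_allow · A = 172 · 470.8 = 80970 N = 80.97 kN.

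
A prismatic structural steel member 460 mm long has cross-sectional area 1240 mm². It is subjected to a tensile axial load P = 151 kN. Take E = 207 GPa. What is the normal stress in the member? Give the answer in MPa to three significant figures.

122 MPa

σ = N/A = 151000/1240 = 121.8 MPa.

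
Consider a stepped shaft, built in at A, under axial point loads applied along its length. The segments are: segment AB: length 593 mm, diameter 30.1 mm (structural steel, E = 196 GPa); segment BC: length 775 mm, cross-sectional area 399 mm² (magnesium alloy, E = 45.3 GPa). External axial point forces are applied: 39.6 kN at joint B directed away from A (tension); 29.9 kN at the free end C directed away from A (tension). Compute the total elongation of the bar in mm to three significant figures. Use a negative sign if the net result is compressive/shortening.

1.58 mm

Internal axial forces (sectioning from the free end, tension +): N_BC = 29.9 kN, N_AB = 69.5 kN.
A_AB = 711.6 mm².
δ_AB = 69500·593/(711.6·196000) = 0.2955 mm
δ_BC = 29900·775/(399·45300) = 1.282 mm
δ = Σδ_i = 1.578 mm.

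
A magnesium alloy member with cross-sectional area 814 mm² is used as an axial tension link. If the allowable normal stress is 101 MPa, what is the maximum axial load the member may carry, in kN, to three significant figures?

82.2 kN

P_max = σ_allow · A = 101 · 814 = 82210 N = 82.21 kN.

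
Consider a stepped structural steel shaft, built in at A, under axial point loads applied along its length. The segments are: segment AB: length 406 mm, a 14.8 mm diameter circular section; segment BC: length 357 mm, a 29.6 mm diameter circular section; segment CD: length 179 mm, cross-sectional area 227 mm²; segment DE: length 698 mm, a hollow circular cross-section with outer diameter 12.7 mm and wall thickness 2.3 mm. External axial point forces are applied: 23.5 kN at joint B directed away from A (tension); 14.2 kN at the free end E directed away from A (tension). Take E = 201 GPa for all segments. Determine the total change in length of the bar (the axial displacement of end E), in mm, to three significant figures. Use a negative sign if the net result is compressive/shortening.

1.19 mm

Internal axial forces (sectioning from the free end, tension +): N_DE = 14.2 kN, N_CD = 14.2 kN, N_BC = 14.2 kN, N_AB = 37.7 kN.
A_AB = 172 mm².
A_BC = 688.1 mm².
A_DE = 75.15 mm².
δ_AB = 37700·406/(172·201000) = 0.4426 mm
δ_BC = 14200·357/(688.1·201000) = 0.03665 mm
δ_CD = 14200·179/(227·201000) = 0.05571 mm
δ_DE = 14200·698/(75.15·201000) = 0.6562 mm
δ = Σδ_i = 1.191 mm.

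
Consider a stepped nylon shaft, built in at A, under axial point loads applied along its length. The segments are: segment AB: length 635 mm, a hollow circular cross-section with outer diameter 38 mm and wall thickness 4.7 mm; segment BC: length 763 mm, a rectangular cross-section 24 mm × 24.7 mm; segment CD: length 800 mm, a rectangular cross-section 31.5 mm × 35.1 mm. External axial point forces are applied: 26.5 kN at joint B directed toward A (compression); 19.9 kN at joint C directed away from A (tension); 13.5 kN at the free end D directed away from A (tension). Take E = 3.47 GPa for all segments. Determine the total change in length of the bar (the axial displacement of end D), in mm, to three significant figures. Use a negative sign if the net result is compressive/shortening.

17.8 mm

Internal axial forces (sectioning from the free end, tension +): N_CD = 13.5 kN, N_BC = 33.4 kN, N_AB = 6.9 kN.
A_AB = 491.7 mm².
A_BC = 592.8 mm².
A_CD = 1106 mm².
δ_AB = 6900·635/(491.7·3470) = 2.568 mm
δ_BC = 33400·763/(592.8·3470) = 12.39 mm
δ_CD = 13500·800/(1106·3470) = 2.815 mm
δ = Σδ_i = 17.77 mm.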